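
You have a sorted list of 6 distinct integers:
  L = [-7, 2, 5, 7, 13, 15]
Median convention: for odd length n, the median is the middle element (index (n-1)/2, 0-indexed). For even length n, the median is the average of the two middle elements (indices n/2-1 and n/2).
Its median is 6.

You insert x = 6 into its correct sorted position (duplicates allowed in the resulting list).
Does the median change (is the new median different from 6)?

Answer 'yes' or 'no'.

Answer: no

Derivation:
Old median = 6
Insert x = 6
New median = 6
Changed? no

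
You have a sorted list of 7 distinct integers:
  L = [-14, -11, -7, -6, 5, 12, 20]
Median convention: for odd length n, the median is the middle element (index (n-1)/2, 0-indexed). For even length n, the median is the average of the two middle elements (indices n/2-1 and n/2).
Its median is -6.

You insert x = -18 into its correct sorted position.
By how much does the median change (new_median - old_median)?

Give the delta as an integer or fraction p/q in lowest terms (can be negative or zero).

Old median = -6
After inserting x = -18: new sorted = [-18, -14, -11, -7, -6, 5, 12, 20]
New median = -13/2
Delta = -13/2 - -6 = -1/2

Answer: -1/2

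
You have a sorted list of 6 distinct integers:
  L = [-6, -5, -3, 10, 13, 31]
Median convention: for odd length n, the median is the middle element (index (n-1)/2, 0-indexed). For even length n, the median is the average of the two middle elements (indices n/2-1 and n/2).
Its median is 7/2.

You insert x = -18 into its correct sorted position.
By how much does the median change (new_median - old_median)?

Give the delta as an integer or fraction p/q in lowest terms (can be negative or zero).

Old median = 7/2
After inserting x = -18: new sorted = [-18, -6, -5, -3, 10, 13, 31]
New median = -3
Delta = -3 - 7/2 = -13/2

Answer: -13/2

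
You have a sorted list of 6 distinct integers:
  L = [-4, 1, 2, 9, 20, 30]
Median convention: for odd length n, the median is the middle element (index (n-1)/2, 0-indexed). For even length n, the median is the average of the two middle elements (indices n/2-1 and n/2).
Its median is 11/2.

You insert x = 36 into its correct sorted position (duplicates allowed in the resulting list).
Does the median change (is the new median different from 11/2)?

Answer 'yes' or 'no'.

Answer: yes

Derivation:
Old median = 11/2
Insert x = 36
New median = 9
Changed? yes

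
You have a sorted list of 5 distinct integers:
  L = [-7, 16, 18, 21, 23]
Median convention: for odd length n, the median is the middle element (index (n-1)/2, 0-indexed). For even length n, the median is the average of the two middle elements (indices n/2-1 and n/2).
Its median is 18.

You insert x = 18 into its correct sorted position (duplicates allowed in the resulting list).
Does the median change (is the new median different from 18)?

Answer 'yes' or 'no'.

Old median = 18
Insert x = 18
New median = 18
Changed? no

Answer: no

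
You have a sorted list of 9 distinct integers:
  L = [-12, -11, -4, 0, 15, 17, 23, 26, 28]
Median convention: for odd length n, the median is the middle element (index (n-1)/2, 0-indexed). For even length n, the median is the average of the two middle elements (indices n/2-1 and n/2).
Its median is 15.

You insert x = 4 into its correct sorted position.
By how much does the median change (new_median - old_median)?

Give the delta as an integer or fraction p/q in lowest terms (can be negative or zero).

Old median = 15
After inserting x = 4: new sorted = [-12, -11, -4, 0, 4, 15, 17, 23, 26, 28]
New median = 19/2
Delta = 19/2 - 15 = -11/2

Answer: -11/2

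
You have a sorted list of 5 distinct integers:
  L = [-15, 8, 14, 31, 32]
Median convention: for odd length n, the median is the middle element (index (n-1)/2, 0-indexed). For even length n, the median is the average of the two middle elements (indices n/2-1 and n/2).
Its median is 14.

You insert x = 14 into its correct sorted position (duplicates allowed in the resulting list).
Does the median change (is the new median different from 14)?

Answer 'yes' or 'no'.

Old median = 14
Insert x = 14
New median = 14
Changed? no

Answer: no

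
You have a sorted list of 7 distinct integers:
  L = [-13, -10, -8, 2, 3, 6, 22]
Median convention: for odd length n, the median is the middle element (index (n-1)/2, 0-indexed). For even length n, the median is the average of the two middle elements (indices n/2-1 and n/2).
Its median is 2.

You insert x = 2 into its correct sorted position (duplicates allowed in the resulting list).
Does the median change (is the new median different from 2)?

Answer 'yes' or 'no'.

Answer: no

Derivation:
Old median = 2
Insert x = 2
New median = 2
Changed? no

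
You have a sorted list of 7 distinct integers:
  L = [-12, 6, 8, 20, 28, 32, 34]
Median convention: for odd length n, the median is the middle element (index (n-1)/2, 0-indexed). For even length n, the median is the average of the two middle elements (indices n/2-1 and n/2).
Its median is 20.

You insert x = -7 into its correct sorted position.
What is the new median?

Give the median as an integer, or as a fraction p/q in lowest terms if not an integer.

Old list (sorted, length 7): [-12, 6, 8, 20, 28, 32, 34]
Old median = 20
Insert x = -7
Old length odd (7). Middle was index 3 = 20.
New length even (8). New median = avg of two middle elements.
x = -7: 1 elements are < x, 6 elements are > x.
New sorted list: [-12, -7, 6, 8, 20, 28, 32, 34]
New median = 14

Answer: 14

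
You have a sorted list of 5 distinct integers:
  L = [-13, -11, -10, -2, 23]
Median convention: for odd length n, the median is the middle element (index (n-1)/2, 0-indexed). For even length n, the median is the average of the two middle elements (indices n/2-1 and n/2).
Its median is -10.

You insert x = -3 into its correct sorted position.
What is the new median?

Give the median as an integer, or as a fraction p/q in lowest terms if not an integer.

Answer: -13/2

Derivation:
Old list (sorted, length 5): [-13, -11, -10, -2, 23]
Old median = -10
Insert x = -3
Old length odd (5). Middle was index 2 = -10.
New length even (6). New median = avg of two middle elements.
x = -3: 3 elements are < x, 2 elements are > x.
New sorted list: [-13, -11, -10, -3, -2, 23]
New median = -13/2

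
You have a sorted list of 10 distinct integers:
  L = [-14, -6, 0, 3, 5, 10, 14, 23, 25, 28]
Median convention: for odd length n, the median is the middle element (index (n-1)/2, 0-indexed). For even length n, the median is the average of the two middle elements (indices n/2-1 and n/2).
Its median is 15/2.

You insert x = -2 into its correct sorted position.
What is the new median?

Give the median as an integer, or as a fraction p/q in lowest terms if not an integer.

Old list (sorted, length 10): [-14, -6, 0, 3, 5, 10, 14, 23, 25, 28]
Old median = 15/2
Insert x = -2
Old length even (10). Middle pair: indices 4,5 = 5,10.
New length odd (11). New median = single middle element.
x = -2: 2 elements are < x, 8 elements are > x.
New sorted list: [-14, -6, -2, 0, 3, 5, 10, 14, 23, 25, 28]
New median = 5

Answer: 5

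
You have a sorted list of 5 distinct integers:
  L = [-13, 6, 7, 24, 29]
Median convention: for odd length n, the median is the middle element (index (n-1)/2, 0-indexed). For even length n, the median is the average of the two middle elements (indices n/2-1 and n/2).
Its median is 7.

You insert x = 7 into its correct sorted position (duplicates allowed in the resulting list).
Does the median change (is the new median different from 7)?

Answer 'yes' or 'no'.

Old median = 7
Insert x = 7
New median = 7
Changed? no

Answer: no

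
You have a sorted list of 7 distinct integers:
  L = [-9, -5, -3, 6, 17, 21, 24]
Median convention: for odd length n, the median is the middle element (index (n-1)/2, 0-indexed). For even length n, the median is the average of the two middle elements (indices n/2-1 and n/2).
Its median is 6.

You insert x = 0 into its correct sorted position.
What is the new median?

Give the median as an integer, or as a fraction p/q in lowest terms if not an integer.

Old list (sorted, length 7): [-9, -5, -3, 6, 17, 21, 24]
Old median = 6
Insert x = 0
Old length odd (7). Middle was index 3 = 6.
New length even (8). New median = avg of two middle elements.
x = 0: 3 elements are < x, 4 elements are > x.
New sorted list: [-9, -5, -3, 0, 6, 17, 21, 24]
New median = 3

Answer: 3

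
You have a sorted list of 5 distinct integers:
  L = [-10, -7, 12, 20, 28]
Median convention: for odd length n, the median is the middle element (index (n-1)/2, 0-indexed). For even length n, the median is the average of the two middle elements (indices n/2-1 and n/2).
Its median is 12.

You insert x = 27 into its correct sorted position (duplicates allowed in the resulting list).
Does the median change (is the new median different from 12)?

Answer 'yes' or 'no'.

Answer: yes

Derivation:
Old median = 12
Insert x = 27
New median = 16
Changed? yes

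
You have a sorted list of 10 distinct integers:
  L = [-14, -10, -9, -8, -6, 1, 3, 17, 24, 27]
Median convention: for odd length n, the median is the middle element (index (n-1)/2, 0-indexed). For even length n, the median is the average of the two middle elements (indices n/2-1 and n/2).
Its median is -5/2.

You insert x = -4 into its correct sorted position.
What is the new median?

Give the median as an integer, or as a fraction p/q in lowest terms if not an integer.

Old list (sorted, length 10): [-14, -10, -9, -8, -6, 1, 3, 17, 24, 27]
Old median = -5/2
Insert x = -4
Old length even (10). Middle pair: indices 4,5 = -6,1.
New length odd (11). New median = single middle element.
x = -4: 5 elements are < x, 5 elements are > x.
New sorted list: [-14, -10, -9, -8, -6, -4, 1, 3, 17, 24, 27]
New median = -4

Answer: -4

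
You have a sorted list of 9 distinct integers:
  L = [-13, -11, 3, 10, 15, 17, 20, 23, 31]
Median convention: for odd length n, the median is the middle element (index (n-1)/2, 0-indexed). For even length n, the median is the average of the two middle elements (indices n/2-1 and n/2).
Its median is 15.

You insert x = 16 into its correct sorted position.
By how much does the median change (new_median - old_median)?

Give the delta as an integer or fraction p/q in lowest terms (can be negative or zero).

Old median = 15
After inserting x = 16: new sorted = [-13, -11, 3, 10, 15, 16, 17, 20, 23, 31]
New median = 31/2
Delta = 31/2 - 15 = 1/2

Answer: 1/2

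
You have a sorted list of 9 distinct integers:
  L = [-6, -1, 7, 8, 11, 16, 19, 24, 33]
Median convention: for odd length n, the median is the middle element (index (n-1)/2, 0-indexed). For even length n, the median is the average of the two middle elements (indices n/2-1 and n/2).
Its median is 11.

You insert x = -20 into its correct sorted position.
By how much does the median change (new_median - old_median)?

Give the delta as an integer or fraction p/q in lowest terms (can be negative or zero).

Old median = 11
After inserting x = -20: new sorted = [-20, -6, -1, 7, 8, 11, 16, 19, 24, 33]
New median = 19/2
Delta = 19/2 - 11 = -3/2

Answer: -3/2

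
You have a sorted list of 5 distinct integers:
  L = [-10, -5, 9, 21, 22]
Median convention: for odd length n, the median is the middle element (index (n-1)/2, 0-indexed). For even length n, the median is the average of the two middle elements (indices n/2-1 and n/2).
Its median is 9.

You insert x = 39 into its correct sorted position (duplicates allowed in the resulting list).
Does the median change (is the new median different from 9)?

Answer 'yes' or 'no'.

Old median = 9
Insert x = 39
New median = 15
Changed? yes

Answer: yes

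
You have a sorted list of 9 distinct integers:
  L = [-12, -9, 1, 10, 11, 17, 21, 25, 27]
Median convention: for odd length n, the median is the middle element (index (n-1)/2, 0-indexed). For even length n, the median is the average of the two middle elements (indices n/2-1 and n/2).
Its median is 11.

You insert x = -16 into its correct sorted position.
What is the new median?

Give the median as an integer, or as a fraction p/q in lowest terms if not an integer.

Old list (sorted, length 9): [-12, -9, 1, 10, 11, 17, 21, 25, 27]
Old median = 11
Insert x = -16
Old length odd (9). Middle was index 4 = 11.
New length even (10). New median = avg of two middle elements.
x = -16: 0 elements are < x, 9 elements are > x.
New sorted list: [-16, -12, -9, 1, 10, 11, 17, 21, 25, 27]
New median = 21/2

Answer: 21/2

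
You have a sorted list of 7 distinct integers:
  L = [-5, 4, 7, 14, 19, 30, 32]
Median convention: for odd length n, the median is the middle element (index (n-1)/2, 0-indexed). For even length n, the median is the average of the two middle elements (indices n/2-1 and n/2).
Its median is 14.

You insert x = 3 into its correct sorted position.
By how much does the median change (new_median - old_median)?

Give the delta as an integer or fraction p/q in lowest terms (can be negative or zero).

Answer: -7/2

Derivation:
Old median = 14
After inserting x = 3: new sorted = [-5, 3, 4, 7, 14, 19, 30, 32]
New median = 21/2
Delta = 21/2 - 14 = -7/2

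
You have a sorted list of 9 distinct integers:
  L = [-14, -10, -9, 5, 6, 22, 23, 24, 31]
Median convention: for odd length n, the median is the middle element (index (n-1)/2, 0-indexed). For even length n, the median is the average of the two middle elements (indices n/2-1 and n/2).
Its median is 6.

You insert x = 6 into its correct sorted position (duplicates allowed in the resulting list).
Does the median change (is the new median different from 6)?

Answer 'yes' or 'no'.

Old median = 6
Insert x = 6
New median = 6
Changed? no

Answer: no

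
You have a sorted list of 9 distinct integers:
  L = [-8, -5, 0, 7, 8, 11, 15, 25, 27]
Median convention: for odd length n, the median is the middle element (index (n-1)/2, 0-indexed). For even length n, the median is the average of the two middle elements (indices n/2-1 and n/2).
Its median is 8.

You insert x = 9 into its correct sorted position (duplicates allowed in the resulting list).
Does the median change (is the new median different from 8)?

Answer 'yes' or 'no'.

Old median = 8
Insert x = 9
New median = 17/2
Changed? yes

Answer: yes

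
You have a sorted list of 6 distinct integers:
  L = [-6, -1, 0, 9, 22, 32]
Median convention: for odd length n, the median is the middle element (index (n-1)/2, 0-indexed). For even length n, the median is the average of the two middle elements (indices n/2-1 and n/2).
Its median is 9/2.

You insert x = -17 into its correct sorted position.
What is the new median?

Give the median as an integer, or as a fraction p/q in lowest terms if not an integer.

Answer: 0

Derivation:
Old list (sorted, length 6): [-6, -1, 0, 9, 22, 32]
Old median = 9/2
Insert x = -17
Old length even (6). Middle pair: indices 2,3 = 0,9.
New length odd (7). New median = single middle element.
x = -17: 0 elements are < x, 6 elements are > x.
New sorted list: [-17, -6, -1, 0, 9, 22, 32]
New median = 0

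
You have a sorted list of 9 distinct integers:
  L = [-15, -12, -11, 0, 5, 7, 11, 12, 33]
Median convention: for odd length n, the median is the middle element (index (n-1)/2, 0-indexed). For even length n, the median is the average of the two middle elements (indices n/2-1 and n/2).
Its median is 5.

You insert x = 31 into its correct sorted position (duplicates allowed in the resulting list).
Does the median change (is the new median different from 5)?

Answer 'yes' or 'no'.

Old median = 5
Insert x = 31
New median = 6
Changed? yes

Answer: yes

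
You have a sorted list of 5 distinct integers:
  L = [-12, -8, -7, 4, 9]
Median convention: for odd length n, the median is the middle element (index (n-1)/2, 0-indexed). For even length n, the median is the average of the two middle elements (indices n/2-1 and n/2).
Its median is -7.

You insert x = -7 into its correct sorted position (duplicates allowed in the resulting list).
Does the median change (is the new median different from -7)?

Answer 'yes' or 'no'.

Old median = -7
Insert x = -7
New median = -7
Changed? no

Answer: no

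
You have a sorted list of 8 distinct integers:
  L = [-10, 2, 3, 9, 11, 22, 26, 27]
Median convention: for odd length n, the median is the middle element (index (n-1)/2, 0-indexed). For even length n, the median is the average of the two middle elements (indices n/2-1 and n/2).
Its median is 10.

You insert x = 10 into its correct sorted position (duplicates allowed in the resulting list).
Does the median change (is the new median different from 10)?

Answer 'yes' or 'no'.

Answer: no

Derivation:
Old median = 10
Insert x = 10
New median = 10
Changed? no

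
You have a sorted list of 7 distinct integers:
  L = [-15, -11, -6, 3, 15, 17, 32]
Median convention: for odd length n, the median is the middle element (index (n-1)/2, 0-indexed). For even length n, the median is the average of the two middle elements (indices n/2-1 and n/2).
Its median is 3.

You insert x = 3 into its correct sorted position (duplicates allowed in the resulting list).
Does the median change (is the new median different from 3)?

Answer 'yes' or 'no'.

Answer: no

Derivation:
Old median = 3
Insert x = 3
New median = 3
Changed? no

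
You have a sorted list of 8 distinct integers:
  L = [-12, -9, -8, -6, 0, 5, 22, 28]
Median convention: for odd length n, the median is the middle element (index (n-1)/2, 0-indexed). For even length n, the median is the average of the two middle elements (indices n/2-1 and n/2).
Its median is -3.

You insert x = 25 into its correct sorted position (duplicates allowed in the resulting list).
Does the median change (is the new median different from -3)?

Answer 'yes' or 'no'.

Old median = -3
Insert x = 25
New median = 0
Changed? yes

Answer: yes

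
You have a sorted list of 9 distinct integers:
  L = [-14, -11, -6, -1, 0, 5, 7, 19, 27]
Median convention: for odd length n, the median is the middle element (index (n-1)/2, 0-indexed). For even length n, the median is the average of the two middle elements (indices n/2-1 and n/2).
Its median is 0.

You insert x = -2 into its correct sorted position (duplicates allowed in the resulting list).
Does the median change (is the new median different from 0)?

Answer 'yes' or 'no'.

Answer: yes

Derivation:
Old median = 0
Insert x = -2
New median = -1/2
Changed? yes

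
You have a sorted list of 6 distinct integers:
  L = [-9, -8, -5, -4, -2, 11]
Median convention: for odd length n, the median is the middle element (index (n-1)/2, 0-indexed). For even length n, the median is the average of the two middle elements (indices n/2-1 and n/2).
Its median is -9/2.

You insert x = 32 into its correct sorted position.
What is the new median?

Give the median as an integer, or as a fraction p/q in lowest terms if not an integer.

Answer: -4

Derivation:
Old list (sorted, length 6): [-9, -8, -5, -4, -2, 11]
Old median = -9/2
Insert x = 32
Old length even (6). Middle pair: indices 2,3 = -5,-4.
New length odd (7). New median = single middle element.
x = 32: 6 elements are < x, 0 elements are > x.
New sorted list: [-9, -8, -5, -4, -2, 11, 32]
New median = -4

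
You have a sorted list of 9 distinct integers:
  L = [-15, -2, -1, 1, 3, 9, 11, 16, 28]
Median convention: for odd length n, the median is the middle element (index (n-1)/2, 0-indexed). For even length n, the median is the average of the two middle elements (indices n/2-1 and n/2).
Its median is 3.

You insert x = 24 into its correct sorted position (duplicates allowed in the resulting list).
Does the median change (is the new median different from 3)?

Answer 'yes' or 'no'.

Answer: yes

Derivation:
Old median = 3
Insert x = 24
New median = 6
Changed? yes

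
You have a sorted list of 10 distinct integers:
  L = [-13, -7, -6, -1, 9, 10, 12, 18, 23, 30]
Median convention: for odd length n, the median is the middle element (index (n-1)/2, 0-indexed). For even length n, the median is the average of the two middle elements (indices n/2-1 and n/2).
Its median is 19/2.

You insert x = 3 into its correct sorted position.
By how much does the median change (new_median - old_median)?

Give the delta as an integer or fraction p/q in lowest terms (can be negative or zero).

Old median = 19/2
After inserting x = 3: new sorted = [-13, -7, -6, -1, 3, 9, 10, 12, 18, 23, 30]
New median = 9
Delta = 9 - 19/2 = -1/2

Answer: -1/2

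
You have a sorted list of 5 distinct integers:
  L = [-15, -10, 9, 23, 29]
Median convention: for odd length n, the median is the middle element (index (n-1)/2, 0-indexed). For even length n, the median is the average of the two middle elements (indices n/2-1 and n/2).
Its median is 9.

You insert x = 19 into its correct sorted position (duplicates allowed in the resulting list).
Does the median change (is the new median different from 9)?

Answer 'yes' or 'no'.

Old median = 9
Insert x = 19
New median = 14
Changed? yes

Answer: yes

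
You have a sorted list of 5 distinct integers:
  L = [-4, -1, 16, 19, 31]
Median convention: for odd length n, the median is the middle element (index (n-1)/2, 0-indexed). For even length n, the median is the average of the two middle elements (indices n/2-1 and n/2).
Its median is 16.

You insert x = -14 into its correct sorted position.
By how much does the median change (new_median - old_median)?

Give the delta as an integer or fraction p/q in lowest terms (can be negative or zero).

Answer: -17/2

Derivation:
Old median = 16
After inserting x = -14: new sorted = [-14, -4, -1, 16, 19, 31]
New median = 15/2
Delta = 15/2 - 16 = -17/2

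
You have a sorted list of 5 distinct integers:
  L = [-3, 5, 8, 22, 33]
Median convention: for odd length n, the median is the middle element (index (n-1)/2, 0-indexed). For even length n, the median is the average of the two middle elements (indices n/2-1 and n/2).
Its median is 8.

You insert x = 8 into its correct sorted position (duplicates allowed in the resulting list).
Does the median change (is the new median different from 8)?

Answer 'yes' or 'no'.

Old median = 8
Insert x = 8
New median = 8
Changed? no

Answer: no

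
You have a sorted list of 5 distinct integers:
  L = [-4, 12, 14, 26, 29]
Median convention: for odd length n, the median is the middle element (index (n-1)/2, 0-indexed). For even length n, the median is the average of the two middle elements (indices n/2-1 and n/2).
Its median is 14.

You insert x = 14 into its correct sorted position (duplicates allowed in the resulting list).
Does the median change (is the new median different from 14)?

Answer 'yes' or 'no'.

Answer: no

Derivation:
Old median = 14
Insert x = 14
New median = 14
Changed? no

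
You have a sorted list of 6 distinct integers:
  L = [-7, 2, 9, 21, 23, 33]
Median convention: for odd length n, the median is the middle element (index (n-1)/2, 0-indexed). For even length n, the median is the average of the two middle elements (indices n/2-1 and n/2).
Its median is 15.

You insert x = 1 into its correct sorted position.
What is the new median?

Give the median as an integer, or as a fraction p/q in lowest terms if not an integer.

Old list (sorted, length 6): [-7, 2, 9, 21, 23, 33]
Old median = 15
Insert x = 1
Old length even (6). Middle pair: indices 2,3 = 9,21.
New length odd (7). New median = single middle element.
x = 1: 1 elements are < x, 5 elements are > x.
New sorted list: [-7, 1, 2, 9, 21, 23, 33]
New median = 9

Answer: 9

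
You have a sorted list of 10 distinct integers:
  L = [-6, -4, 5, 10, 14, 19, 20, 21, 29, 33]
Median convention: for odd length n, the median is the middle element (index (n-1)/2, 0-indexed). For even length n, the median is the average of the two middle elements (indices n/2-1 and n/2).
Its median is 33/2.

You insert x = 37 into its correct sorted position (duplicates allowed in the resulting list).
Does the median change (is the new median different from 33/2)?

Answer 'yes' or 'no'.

Answer: yes

Derivation:
Old median = 33/2
Insert x = 37
New median = 19
Changed? yes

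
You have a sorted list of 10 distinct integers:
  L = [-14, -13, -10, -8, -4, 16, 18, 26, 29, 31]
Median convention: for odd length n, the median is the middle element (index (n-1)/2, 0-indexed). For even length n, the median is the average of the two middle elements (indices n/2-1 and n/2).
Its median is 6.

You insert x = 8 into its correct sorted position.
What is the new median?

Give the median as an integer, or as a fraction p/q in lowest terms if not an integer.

Answer: 8

Derivation:
Old list (sorted, length 10): [-14, -13, -10, -8, -4, 16, 18, 26, 29, 31]
Old median = 6
Insert x = 8
Old length even (10). Middle pair: indices 4,5 = -4,16.
New length odd (11). New median = single middle element.
x = 8: 5 elements are < x, 5 elements are > x.
New sorted list: [-14, -13, -10, -8, -4, 8, 16, 18, 26, 29, 31]
New median = 8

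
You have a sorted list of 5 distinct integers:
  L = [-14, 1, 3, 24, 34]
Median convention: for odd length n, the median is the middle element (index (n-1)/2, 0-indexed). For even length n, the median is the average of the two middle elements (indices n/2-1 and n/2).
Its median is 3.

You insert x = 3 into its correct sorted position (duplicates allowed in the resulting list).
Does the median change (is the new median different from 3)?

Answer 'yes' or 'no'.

Answer: no

Derivation:
Old median = 3
Insert x = 3
New median = 3
Changed? no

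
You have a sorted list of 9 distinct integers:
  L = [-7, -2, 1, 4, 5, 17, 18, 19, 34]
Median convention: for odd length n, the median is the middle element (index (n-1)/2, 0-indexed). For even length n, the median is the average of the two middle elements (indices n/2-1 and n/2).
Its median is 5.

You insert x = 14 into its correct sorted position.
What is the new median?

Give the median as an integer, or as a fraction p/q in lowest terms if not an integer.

Old list (sorted, length 9): [-7, -2, 1, 4, 5, 17, 18, 19, 34]
Old median = 5
Insert x = 14
Old length odd (9). Middle was index 4 = 5.
New length even (10). New median = avg of two middle elements.
x = 14: 5 elements are < x, 4 elements are > x.
New sorted list: [-7, -2, 1, 4, 5, 14, 17, 18, 19, 34]
New median = 19/2

Answer: 19/2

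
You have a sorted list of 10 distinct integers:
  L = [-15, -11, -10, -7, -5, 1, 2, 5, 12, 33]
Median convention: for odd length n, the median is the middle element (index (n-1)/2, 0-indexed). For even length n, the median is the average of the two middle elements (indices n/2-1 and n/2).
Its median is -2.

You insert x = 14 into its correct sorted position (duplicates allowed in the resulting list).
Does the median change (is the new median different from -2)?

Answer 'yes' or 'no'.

Answer: yes

Derivation:
Old median = -2
Insert x = 14
New median = 1
Changed? yes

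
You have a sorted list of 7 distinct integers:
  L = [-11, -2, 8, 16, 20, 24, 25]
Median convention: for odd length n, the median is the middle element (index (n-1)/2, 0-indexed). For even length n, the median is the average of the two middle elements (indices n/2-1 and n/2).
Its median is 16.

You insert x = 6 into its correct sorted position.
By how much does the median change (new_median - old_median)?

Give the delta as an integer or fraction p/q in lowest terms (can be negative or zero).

Old median = 16
After inserting x = 6: new sorted = [-11, -2, 6, 8, 16, 20, 24, 25]
New median = 12
Delta = 12 - 16 = -4

Answer: -4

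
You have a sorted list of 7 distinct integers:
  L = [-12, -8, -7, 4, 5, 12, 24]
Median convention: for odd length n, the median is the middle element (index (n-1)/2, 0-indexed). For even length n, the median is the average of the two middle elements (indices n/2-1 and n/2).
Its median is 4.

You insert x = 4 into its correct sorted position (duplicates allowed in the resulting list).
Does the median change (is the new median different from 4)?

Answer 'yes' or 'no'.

Answer: no

Derivation:
Old median = 4
Insert x = 4
New median = 4
Changed? no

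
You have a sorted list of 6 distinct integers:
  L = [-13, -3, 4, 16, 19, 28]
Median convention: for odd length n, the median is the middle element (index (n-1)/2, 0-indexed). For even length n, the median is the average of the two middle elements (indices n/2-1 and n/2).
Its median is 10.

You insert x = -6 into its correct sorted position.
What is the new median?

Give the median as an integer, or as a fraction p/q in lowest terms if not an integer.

Answer: 4

Derivation:
Old list (sorted, length 6): [-13, -3, 4, 16, 19, 28]
Old median = 10
Insert x = -6
Old length even (6). Middle pair: indices 2,3 = 4,16.
New length odd (7). New median = single middle element.
x = -6: 1 elements are < x, 5 elements are > x.
New sorted list: [-13, -6, -3, 4, 16, 19, 28]
New median = 4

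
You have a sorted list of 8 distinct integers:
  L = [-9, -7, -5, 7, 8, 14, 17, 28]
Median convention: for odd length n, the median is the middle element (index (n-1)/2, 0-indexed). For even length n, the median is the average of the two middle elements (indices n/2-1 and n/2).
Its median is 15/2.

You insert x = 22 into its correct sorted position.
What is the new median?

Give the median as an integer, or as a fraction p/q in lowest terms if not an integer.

Answer: 8

Derivation:
Old list (sorted, length 8): [-9, -7, -5, 7, 8, 14, 17, 28]
Old median = 15/2
Insert x = 22
Old length even (8). Middle pair: indices 3,4 = 7,8.
New length odd (9). New median = single middle element.
x = 22: 7 elements are < x, 1 elements are > x.
New sorted list: [-9, -7, -5, 7, 8, 14, 17, 22, 28]
New median = 8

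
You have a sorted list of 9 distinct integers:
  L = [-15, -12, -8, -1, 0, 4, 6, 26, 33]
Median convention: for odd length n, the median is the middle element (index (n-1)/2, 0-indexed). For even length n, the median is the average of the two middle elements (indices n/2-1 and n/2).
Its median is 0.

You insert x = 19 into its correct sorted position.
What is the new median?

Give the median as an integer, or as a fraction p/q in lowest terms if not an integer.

Old list (sorted, length 9): [-15, -12, -8, -1, 0, 4, 6, 26, 33]
Old median = 0
Insert x = 19
Old length odd (9). Middle was index 4 = 0.
New length even (10). New median = avg of two middle elements.
x = 19: 7 elements are < x, 2 elements are > x.
New sorted list: [-15, -12, -8, -1, 0, 4, 6, 19, 26, 33]
New median = 2

Answer: 2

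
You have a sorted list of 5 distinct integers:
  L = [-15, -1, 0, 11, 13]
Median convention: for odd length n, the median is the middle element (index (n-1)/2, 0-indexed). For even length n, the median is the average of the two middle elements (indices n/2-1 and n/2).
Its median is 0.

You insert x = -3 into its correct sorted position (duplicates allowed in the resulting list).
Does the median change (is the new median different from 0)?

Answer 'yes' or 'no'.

Answer: yes

Derivation:
Old median = 0
Insert x = -3
New median = -1/2
Changed? yes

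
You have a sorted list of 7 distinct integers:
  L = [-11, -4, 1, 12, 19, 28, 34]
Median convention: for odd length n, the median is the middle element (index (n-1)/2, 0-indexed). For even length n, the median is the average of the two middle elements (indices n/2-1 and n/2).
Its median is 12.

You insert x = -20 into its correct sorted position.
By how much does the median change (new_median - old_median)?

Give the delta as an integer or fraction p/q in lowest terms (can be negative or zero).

Answer: -11/2

Derivation:
Old median = 12
After inserting x = -20: new sorted = [-20, -11, -4, 1, 12, 19, 28, 34]
New median = 13/2
Delta = 13/2 - 12 = -11/2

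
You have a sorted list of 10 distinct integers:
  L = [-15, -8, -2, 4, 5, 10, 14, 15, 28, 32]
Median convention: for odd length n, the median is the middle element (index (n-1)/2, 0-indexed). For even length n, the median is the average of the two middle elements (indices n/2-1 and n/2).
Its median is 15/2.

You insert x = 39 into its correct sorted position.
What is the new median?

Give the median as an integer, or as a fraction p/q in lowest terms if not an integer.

Answer: 10

Derivation:
Old list (sorted, length 10): [-15, -8, -2, 4, 5, 10, 14, 15, 28, 32]
Old median = 15/2
Insert x = 39
Old length even (10). Middle pair: indices 4,5 = 5,10.
New length odd (11). New median = single middle element.
x = 39: 10 elements are < x, 0 elements are > x.
New sorted list: [-15, -8, -2, 4, 5, 10, 14, 15, 28, 32, 39]
New median = 10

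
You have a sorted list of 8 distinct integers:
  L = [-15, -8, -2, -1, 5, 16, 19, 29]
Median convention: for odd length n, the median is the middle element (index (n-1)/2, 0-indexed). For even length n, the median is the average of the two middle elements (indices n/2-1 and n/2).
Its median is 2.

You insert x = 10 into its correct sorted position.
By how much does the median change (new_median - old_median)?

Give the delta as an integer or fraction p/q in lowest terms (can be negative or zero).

Old median = 2
After inserting x = 10: new sorted = [-15, -8, -2, -1, 5, 10, 16, 19, 29]
New median = 5
Delta = 5 - 2 = 3

Answer: 3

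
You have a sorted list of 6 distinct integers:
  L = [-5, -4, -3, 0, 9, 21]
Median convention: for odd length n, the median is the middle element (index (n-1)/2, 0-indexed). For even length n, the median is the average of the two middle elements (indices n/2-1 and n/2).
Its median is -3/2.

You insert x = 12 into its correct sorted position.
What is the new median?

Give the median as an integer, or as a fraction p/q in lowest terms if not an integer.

Old list (sorted, length 6): [-5, -4, -3, 0, 9, 21]
Old median = -3/2
Insert x = 12
Old length even (6). Middle pair: indices 2,3 = -3,0.
New length odd (7). New median = single middle element.
x = 12: 5 elements are < x, 1 elements are > x.
New sorted list: [-5, -4, -3, 0, 9, 12, 21]
New median = 0

Answer: 0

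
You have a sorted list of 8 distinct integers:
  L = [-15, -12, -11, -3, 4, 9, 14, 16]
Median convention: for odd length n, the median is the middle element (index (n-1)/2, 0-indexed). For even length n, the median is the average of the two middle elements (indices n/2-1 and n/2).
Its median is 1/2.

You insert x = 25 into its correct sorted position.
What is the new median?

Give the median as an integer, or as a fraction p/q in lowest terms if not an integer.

Old list (sorted, length 8): [-15, -12, -11, -3, 4, 9, 14, 16]
Old median = 1/2
Insert x = 25
Old length even (8). Middle pair: indices 3,4 = -3,4.
New length odd (9). New median = single middle element.
x = 25: 8 elements are < x, 0 elements are > x.
New sorted list: [-15, -12, -11, -3, 4, 9, 14, 16, 25]
New median = 4

Answer: 4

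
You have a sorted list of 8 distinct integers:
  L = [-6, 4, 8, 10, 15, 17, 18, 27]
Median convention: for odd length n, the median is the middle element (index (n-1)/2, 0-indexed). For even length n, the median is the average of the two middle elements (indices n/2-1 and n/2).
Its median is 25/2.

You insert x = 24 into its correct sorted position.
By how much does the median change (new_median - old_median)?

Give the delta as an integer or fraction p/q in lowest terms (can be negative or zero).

Old median = 25/2
After inserting x = 24: new sorted = [-6, 4, 8, 10, 15, 17, 18, 24, 27]
New median = 15
Delta = 15 - 25/2 = 5/2

Answer: 5/2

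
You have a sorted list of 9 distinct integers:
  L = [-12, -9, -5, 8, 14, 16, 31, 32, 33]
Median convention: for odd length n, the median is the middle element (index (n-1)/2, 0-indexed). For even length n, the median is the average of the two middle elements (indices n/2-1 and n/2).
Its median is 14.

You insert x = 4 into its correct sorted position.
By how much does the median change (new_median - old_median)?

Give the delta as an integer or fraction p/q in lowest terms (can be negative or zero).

Old median = 14
After inserting x = 4: new sorted = [-12, -9, -5, 4, 8, 14, 16, 31, 32, 33]
New median = 11
Delta = 11 - 14 = -3

Answer: -3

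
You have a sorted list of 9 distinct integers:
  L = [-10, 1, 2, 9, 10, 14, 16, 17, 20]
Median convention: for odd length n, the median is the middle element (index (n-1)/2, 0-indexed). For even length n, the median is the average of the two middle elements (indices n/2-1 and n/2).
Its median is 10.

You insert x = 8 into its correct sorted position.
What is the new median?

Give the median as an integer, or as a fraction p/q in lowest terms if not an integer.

Old list (sorted, length 9): [-10, 1, 2, 9, 10, 14, 16, 17, 20]
Old median = 10
Insert x = 8
Old length odd (9). Middle was index 4 = 10.
New length even (10). New median = avg of two middle elements.
x = 8: 3 elements are < x, 6 elements are > x.
New sorted list: [-10, 1, 2, 8, 9, 10, 14, 16, 17, 20]
New median = 19/2

Answer: 19/2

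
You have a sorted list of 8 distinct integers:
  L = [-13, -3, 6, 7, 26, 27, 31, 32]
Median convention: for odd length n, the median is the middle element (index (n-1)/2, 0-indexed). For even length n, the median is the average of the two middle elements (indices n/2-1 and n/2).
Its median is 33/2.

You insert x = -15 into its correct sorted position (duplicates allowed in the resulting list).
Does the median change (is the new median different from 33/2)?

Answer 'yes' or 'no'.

Old median = 33/2
Insert x = -15
New median = 7
Changed? yes

Answer: yes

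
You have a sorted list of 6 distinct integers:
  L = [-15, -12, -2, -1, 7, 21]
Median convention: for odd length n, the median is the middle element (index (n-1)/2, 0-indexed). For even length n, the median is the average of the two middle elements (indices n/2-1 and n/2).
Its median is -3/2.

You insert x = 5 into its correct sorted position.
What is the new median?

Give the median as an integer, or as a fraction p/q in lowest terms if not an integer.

Answer: -1

Derivation:
Old list (sorted, length 6): [-15, -12, -2, -1, 7, 21]
Old median = -3/2
Insert x = 5
Old length even (6). Middle pair: indices 2,3 = -2,-1.
New length odd (7). New median = single middle element.
x = 5: 4 elements are < x, 2 elements are > x.
New sorted list: [-15, -12, -2, -1, 5, 7, 21]
New median = -1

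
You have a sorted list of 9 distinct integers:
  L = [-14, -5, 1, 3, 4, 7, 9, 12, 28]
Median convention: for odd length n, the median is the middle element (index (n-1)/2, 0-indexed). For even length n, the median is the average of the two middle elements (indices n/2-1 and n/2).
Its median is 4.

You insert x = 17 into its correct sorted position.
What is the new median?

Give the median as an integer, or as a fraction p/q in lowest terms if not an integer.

Answer: 11/2

Derivation:
Old list (sorted, length 9): [-14, -5, 1, 3, 4, 7, 9, 12, 28]
Old median = 4
Insert x = 17
Old length odd (9). Middle was index 4 = 4.
New length even (10). New median = avg of two middle elements.
x = 17: 8 elements are < x, 1 elements are > x.
New sorted list: [-14, -5, 1, 3, 4, 7, 9, 12, 17, 28]
New median = 11/2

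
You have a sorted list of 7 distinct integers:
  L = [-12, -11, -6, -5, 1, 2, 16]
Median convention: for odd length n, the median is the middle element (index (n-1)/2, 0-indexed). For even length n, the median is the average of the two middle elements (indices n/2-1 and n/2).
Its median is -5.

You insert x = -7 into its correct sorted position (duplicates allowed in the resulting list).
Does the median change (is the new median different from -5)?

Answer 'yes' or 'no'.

Old median = -5
Insert x = -7
New median = -11/2
Changed? yes

Answer: yes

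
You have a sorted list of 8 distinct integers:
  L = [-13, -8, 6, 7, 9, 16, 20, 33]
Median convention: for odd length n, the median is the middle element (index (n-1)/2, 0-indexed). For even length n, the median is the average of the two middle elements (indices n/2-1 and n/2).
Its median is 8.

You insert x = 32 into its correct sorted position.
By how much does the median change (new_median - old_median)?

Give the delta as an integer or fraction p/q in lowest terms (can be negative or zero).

Old median = 8
After inserting x = 32: new sorted = [-13, -8, 6, 7, 9, 16, 20, 32, 33]
New median = 9
Delta = 9 - 8 = 1

Answer: 1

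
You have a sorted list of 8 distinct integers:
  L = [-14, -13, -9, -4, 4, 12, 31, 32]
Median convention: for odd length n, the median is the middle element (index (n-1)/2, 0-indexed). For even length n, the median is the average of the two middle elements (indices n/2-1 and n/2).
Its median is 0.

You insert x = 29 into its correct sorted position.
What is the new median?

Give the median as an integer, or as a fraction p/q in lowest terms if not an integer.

Answer: 4

Derivation:
Old list (sorted, length 8): [-14, -13, -9, -4, 4, 12, 31, 32]
Old median = 0
Insert x = 29
Old length even (8). Middle pair: indices 3,4 = -4,4.
New length odd (9). New median = single middle element.
x = 29: 6 elements are < x, 2 elements are > x.
New sorted list: [-14, -13, -9, -4, 4, 12, 29, 31, 32]
New median = 4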